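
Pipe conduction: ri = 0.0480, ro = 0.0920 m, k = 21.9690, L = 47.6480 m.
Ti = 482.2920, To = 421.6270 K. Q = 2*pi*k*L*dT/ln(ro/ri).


dT = 60.6650 K
ln(ro/ri) = 0.6506
Q = 2*pi*21.9690*47.6480*60.6650 / 0.6506 = 613291.9671 W

613291.9671 W


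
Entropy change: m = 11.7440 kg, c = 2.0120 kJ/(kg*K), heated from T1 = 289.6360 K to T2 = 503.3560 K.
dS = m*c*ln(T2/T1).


T2/T1 = 1.7379
ln(T2/T1) = 0.5527
dS = 11.7440 * 2.0120 * 0.5527 = 13.0591 kJ/K

13.0591 kJ/K


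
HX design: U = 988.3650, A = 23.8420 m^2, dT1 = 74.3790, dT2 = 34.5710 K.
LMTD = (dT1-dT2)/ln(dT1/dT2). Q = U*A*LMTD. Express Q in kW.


LMTD = 51.9579 K
Q = 988.3650 * 23.8420 * 51.9579 = 1224367.5100 W = 1224.3675 kW

1224.3675 kW


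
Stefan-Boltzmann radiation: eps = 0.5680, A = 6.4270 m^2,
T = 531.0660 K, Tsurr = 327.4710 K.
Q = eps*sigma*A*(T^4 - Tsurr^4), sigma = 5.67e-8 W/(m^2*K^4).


T^4 = 7.9542e+10
Tsurr^4 = 1.1500e+10
Q = 0.5680 * 5.67e-8 * 6.4270 * 6.8042e+10 = 14083.6400 W

14083.6400 W


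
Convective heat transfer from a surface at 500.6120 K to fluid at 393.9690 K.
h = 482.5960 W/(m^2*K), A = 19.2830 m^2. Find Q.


dT = 106.6430 K
Q = 482.5960 * 19.2830 * 106.6430 = 992408.9517 W

992408.9517 W


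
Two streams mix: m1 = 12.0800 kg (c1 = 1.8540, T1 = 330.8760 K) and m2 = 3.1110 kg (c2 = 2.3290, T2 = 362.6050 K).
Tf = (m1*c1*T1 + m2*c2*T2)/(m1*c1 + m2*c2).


num = 10037.6662
den = 29.6418
Tf = 338.6317 K

338.6317 K


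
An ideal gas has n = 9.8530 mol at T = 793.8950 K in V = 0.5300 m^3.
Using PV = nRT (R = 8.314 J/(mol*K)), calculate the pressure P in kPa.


P = nRT/V = 9.8530 * 8.314 * 793.8950 / 0.5300
= 65034.1652 / 0.5300 = 122705.9720 Pa = 122.7060 kPa

122.7060 kPa


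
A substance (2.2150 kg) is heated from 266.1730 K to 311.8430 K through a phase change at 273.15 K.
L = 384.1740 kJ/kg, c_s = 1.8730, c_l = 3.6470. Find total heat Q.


Q1 (sensible, solid) = 2.2150 * 1.8730 * 6.9770 = 28.9454 kJ
Q2 (latent) = 2.2150 * 384.1740 = 850.9454 kJ
Q3 (sensible, liquid) = 2.2150 * 3.6470 * 38.6930 = 312.5661 kJ
Q_total = 1192.4570 kJ

1192.4570 kJ


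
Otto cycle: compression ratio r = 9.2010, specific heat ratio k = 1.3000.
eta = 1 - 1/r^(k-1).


r^(k-1) = 1.9460
eta = 1 - 1/1.9460 = 0.4861 = 48.6134%

48.6134%


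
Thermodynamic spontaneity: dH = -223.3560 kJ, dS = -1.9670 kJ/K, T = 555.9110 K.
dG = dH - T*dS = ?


T*dS = 555.9110 * -1.9670 = -1093.4769 kJ
dG = -223.3560 + 1093.4769 = 870.1209 kJ (non-spontaneous)

dG = 870.1209 kJ, non-spontaneous


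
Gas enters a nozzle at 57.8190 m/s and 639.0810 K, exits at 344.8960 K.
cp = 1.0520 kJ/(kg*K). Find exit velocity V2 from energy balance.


dT = 294.1850 K
2*cp*1000*dT = 618965.2400
V1^2 = 3343.0368
V2 = sqrt(622308.2768) = 788.8652 m/s

788.8652 m/s


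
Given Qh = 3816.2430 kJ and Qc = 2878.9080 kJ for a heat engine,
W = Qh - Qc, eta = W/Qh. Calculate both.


W = 3816.2430 - 2878.9080 = 937.3350 kJ
eta = 937.3350 / 3816.2430 = 0.2456 = 24.5617%

W = 937.3350 kJ, eta = 24.5617%


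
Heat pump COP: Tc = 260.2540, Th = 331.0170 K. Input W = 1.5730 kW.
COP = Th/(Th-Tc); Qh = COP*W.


COP = 331.0170 / 70.7630 = 4.6778
Qh = 4.6778 * 1.5730 = 7.3582 kW

COP = 4.6778, Qh = 7.3582 kW


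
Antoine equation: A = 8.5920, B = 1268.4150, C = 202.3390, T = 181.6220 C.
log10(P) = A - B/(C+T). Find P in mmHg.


C+T = 383.9610
B/(C+T) = 3.3035
log10(P) = 8.5920 - 3.3035 = 5.2885
P = 10^5.2885 = 194312.3597 mmHg

194312.3597 mmHg


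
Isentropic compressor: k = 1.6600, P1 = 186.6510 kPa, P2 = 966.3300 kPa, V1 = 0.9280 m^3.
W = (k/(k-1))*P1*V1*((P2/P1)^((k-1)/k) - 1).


(k-1)/k = 0.3976
(P2/P1)^exp = 1.9227
W = 2.5152 * 186.6510 * 0.9280 * (1.9227 - 1) = 401.9899 kJ

401.9899 kJ


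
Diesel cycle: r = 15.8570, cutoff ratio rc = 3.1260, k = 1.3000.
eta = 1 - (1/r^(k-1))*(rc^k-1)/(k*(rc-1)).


r^(k-1) = 2.2912
rc^k = 4.4003
eta = 0.4630 = 46.3032%

46.3032%


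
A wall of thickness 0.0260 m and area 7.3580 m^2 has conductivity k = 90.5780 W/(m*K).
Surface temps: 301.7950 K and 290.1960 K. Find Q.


dT = 11.5990 K
Q = 90.5780 * 7.3580 * 11.5990 / 0.0260 = 297323.8248 W

297323.8248 W


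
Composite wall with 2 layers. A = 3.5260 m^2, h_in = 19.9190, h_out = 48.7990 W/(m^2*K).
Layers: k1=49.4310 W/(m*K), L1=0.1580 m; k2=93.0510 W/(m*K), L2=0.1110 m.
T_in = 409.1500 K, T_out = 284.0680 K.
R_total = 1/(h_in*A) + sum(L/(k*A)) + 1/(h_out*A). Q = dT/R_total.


R_conv_in = 1/(19.9190*3.5260) = 0.0142
R_1 = 0.1580/(49.4310*3.5260) = 0.0009
R_2 = 0.1110/(93.0510*3.5260) = 0.0003
R_conv_out = 1/(48.7990*3.5260) = 0.0058
R_total = 0.0213 K/W
Q = 125.0820 / 0.0213 = 5873.8791 W

R_total = 0.0213 K/W, Q = 5873.8791 W


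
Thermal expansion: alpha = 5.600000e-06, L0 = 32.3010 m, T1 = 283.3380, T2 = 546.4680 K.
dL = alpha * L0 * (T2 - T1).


dT = 263.1300 K
dL = 5.600000e-06 * 32.3010 * 263.1300 = 0.047596 m
L_final = 32.348596 m

dL = 0.047596 m


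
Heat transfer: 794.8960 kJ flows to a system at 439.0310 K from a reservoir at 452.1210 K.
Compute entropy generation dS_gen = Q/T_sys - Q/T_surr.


dS_sys = 794.8960/439.0310 = 1.8106 kJ/K
dS_surr = -794.8960/452.1210 = -1.7581 kJ/K
dS_gen = 1.8106 - 1.7581 = 0.0524 kJ/K (irreversible)

dS_gen = 0.0524 kJ/K, irreversible


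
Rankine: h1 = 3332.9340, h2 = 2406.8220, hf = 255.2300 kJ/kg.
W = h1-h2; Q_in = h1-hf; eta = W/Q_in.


W = 926.1120 kJ/kg
Q_in = 3077.7040 kJ/kg
eta = 0.3009 = 30.0910%

eta = 30.0910%


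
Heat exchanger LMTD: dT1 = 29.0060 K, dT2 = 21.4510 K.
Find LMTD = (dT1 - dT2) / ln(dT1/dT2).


dT1/dT2 = 1.3522
ln(dT1/dT2) = 0.3017
LMTD = 7.5550 / 0.3017 = 25.0388 K

25.0388 K


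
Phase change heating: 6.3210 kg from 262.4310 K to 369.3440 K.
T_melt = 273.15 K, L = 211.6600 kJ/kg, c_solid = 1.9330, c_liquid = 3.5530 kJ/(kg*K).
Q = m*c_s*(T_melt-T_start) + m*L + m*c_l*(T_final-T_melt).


Q1 (sensible, solid) = 6.3210 * 1.9330 * 10.7190 = 130.9700 kJ
Q2 (latent) = 6.3210 * 211.6600 = 1337.9029 kJ
Q3 (sensible, liquid) = 6.3210 * 3.5530 * 96.1940 = 2160.3742 kJ
Q_total = 3629.2471 kJ

3629.2471 kJ


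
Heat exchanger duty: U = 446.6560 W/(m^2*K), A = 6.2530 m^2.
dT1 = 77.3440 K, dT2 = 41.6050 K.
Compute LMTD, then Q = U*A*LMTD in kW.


LMTD = 57.6396 K
Q = 446.6560 * 6.2530 * 57.6396 = 160983.8955 W = 160.9839 kW

160.9839 kW


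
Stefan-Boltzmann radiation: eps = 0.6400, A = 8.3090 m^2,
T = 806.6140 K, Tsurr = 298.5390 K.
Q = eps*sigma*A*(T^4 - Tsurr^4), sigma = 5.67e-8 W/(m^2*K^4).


T^4 = 4.2331e+11
Tsurr^4 = 7.9434e+09
Q = 0.6400 * 5.67e-8 * 8.3090 * 4.1537e+11 = 125241.4204 W

125241.4204 W


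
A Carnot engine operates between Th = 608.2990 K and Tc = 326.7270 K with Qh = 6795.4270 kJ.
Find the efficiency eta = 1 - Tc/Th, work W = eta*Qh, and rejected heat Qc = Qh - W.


eta = 1 - 326.7270/608.2990 = 0.4629
W = 0.4629 * 6795.4270 = 3145.4958 kJ
Qc = 6795.4270 - 3145.4958 = 3649.9312 kJ

eta = 46.2884%, W = 3145.4958 kJ, Qc = 3649.9312 kJ


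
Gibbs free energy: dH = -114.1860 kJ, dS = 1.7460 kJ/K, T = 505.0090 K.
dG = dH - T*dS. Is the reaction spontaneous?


T*dS = 505.0090 * 1.7460 = 881.7457 kJ
dG = -114.1860 - 881.7457 = -995.9317 kJ (spontaneous)

dG = -995.9317 kJ, spontaneous


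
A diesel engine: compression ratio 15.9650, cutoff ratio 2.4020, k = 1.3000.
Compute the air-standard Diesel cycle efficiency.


r^(k-1) = 2.2959
rc^k = 3.1242
eta = 0.4924 = 49.2352%

49.2352%


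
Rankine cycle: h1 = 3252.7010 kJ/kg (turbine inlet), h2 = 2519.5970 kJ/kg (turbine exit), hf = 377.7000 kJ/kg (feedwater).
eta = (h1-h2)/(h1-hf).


W = 733.1040 kJ/kg
Q_in = 2875.0010 kJ/kg
eta = 0.2550 = 25.4993%

eta = 25.4993%


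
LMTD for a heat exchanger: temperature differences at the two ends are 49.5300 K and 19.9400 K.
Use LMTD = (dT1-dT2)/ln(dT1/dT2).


dT1/dT2 = 2.4840
ln(dT1/dT2) = 0.9099
LMTD = 29.5900 / 0.9099 = 32.5218 K

32.5218 K


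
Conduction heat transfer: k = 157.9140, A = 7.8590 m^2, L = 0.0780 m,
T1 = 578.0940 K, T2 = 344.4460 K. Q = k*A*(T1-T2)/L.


dT = 233.6480 K
Q = 157.9140 * 7.8590 * 233.6480 / 0.0780 = 3717537.7596 W

3717537.7596 W


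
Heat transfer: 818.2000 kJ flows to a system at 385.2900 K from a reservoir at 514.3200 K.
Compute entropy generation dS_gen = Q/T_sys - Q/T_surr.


dS_sys = 818.2000/385.2900 = 2.1236 kJ/K
dS_surr = -818.2000/514.3200 = -1.5908 kJ/K
dS_gen = 2.1236 - 1.5908 = 0.5328 kJ/K (irreversible)

dS_gen = 0.5328 kJ/K, irreversible


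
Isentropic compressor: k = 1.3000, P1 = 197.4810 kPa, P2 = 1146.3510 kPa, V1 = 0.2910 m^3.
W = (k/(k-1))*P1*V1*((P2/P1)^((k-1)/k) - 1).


(k-1)/k = 0.2308
(P2/P1)^exp = 1.5006
W = 4.3333 * 197.4810 * 0.2910 * (1.5006 - 1) = 124.6567 kJ

124.6567 kJ


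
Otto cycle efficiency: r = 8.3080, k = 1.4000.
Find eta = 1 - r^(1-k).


r^(k-1) = 2.3324
eta = 1 - 1/2.3324 = 0.5713 = 57.1253%

57.1253%


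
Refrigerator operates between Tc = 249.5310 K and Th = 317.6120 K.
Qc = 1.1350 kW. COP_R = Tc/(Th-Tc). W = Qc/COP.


COP = 249.5310 / 68.0810 = 3.6652
W = 1.1350 / 3.6652 = 0.3097 kW

COP = 3.6652, W = 0.3097 kW


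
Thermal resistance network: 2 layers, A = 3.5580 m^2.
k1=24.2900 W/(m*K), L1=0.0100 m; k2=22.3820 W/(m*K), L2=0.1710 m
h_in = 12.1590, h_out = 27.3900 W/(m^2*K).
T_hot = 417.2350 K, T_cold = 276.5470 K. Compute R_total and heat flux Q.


R_conv_in = 1/(12.1590*3.5580) = 0.0231
R_1 = 0.0100/(24.2900*3.5580) = 0.0001
R_2 = 0.1710/(22.3820*3.5580) = 0.0021
R_conv_out = 1/(27.3900*3.5580) = 0.0103
R_total = 0.0356 K/W
Q = 140.6880 / 0.0356 = 3947.5395 W

R_total = 0.0356 K/W, Q = 3947.5395 W


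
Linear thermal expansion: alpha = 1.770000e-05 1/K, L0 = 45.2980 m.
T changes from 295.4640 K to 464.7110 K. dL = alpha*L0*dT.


dT = 169.2470 K
dL = 1.770000e-05 * 45.2980 * 169.2470 = 0.135698 m
L_final = 45.433698 m

dL = 0.135698 m


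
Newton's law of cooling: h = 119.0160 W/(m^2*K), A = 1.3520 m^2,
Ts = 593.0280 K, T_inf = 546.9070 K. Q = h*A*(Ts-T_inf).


dT = 46.1210 K
Q = 119.0160 * 1.3520 * 46.1210 = 7421.3131 W

7421.3131 W


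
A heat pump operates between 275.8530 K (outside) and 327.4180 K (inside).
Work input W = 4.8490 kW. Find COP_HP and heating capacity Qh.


COP = 327.4180 / 51.5650 = 6.3496
Qh = 6.3496 * 4.8490 = 30.7893 kW

COP = 6.3496, Qh = 30.7893 kW


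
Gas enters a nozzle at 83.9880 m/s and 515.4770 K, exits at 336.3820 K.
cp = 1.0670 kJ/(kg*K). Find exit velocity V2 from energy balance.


dT = 179.0950 K
2*cp*1000*dT = 382188.7300
V1^2 = 7053.9841
V2 = sqrt(389242.7141) = 623.8932 m/s

623.8932 m/s


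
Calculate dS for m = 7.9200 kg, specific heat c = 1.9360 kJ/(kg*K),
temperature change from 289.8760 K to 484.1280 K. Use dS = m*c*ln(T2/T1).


T2/T1 = 1.6701
ln(T2/T1) = 0.5129
dS = 7.9200 * 1.9360 * 0.5129 = 7.8643 kJ/K

7.8643 kJ/K


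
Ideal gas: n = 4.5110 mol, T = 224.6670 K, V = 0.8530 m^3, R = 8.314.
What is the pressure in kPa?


P = nRT/V = 4.5110 * 8.314 * 224.6670 / 0.8530
= 8426.0132 / 0.8530 = 9878.0928 Pa = 9.8781 kPa

9.8781 kPa


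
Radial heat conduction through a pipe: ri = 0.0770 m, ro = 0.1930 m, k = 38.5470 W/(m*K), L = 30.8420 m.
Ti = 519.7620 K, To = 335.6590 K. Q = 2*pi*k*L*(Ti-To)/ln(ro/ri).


dT = 184.1030 K
ln(ro/ri) = 0.9189
Q = 2*pi*38.5470*30.8420*184.1030 / 0.9189 = 1496624.3211 W

1496624.3211 W


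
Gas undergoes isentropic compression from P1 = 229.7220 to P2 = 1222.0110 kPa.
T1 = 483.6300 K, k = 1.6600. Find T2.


(k-1)/k = 0.3976
(P2/P1)^exp = 1.9436
T2 = 483.6300 * 1.9436 = 939.9682 K

939.9682 K


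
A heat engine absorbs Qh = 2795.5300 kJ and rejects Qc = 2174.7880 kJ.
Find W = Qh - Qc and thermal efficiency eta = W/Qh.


W = 2795.5300 - 2174.7880 = 620.7420 kJ
eta = 620.7420 / 2795.5300 = 0.2220 = 22.2048%

W = 620.7420 kJ, eta = 22.2048%


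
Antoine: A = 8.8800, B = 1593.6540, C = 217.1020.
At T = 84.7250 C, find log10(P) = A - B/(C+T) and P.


C+T = 301.8270
B/(C+T) = 5.2800
log10(P) = 8.8800 - 5.2800 = 3.6000
P = 10^3.6000 = 3980.8458 mmHg

3980.8458 mmHg


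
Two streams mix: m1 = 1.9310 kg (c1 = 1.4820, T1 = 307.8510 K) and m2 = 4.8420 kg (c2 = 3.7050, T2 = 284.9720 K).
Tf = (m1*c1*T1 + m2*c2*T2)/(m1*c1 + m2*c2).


num = 5993.2767
den = 20.8014
Tf = 288.1196 K

288.1196 K


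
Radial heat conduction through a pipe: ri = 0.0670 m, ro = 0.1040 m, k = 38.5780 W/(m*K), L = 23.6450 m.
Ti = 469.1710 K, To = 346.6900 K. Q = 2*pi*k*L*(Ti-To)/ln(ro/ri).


dT = 122.4810 K
ln(ro/ri) = 0.4397
Q = 2*pi*38.5780*23.6450*122.4810 / 0.4397 = 1596514.4455 W

1596514.4455 W


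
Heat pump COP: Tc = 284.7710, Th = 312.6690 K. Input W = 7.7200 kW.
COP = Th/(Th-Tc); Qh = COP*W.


COP = 312.6690 / 27.8980 = 11.2076
Qh = 11.2076 * 7.7200 = 86.5225 kW

COP = 11.2076, Qh = 86.5225 kW


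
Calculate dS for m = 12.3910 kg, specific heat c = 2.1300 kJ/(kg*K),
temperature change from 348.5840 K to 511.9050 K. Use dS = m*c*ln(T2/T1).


T2/T1 = 1.4685
ln(T2/T1) = 0.3843
dS = 12.3910 * 2.1300 * 0.3843 = 10.1417 kJ/K

10.1417 kJ/K


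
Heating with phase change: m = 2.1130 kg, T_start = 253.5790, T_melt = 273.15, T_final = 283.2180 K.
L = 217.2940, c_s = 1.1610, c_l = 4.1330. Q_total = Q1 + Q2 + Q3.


Q1 (sensible, solid) = 2.1130 * 1.1610 * 19.5710 = 48.0114 kJ
Q2 (latent) = 2.1130 * 217.2940 = 459.1422 kJ
Q3 (sensible, liquid) = 2.1130 * 4.1330 * 10.0680 = 87.9241 kJ
Q_total = 595.0778 kJ

595.0778 kJ


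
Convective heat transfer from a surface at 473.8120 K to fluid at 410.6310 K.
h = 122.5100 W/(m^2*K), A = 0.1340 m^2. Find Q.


dT = 63.1810 K
Q = 122.5100 * 0.1340 * 63.1810 = 1037.2008 W

1037.2008 W


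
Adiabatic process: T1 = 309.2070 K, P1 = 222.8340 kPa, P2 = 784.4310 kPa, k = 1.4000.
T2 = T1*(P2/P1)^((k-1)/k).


(k-1)/k = 0.2857
(P2/P1)^exp = 1.4327
T2 = 309.2070 * 1.4327 = 443.0096 K

443.0096 K


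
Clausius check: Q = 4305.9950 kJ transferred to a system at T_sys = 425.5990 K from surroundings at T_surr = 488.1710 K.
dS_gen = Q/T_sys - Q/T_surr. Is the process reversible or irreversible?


dS_sys = 4305.9950/425.5990 = 10.1175 kJ/K
dS_surr = -4305.9950/488.1710 = -8.8207 kJ/K
dS_gen = 10.1175 - 8.8207 = 1.2968 kJ/K (irreversible)

dS_gen = 1.2968 kJ/K, irreversible


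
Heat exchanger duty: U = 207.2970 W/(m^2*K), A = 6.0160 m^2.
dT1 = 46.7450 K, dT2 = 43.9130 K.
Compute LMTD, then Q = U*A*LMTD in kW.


LMTD = 45.3143 K
Q = 207.2970 * 6.0160 * 45.3143 = 56511.3467 W = 56.5113 kW

56.5113 kW


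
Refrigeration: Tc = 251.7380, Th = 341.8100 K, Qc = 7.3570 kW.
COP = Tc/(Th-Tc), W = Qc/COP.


COP = 251.7380 / 90.0720 = 2.7949
W = 7.3570 / 2.7949 = 2.6323 kW

COP = 2.7949, W = 2.6323 kW


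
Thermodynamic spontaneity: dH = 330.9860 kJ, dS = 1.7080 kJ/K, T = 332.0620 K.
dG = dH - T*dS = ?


T*dS = 332.0620 * 1.7080 = 567.1619 kJ
dG = 330.9860 - 567.1619 = -236.1759 kJ (spontaneous)

dG = -236.1759 kJ, spontaneous


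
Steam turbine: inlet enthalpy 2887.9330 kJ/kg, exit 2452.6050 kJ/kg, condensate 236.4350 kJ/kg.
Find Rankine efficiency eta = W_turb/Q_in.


W = 435.3280 kJ/kg
Q_in = 2651.4980 kJ/kg
eta = 0.1642 = 16.4182%

eta = 16.4182%


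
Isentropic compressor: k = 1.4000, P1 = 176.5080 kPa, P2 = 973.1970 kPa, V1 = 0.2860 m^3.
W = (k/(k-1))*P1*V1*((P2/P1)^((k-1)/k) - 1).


(k-1)/k = 0.2857
(P2/P1)^exp = 1.6287
W = 3.5000 * 176.5080 * 0.2860 * (1.6287 - 1) = 111.0801 kJ

111.0801 kJ


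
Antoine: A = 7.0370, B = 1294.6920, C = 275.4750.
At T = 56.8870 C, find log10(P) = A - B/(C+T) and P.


C+T = 332.3620
B/(C+T) = 3.8954
log10(P) = 7.0370 - 3.8954 = 3.1416
P = 10^3.1416 = 1385.3922 mmHg

1385.3922 mmHg


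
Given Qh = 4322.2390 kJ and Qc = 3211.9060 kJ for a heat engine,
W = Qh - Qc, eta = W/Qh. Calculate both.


W = 4322.2390 - 3211.9060 = 1110.3330 kJ
eta = 1110.3330 / 4322.2390 = 0.2569 = 25.6888%

W = 1110.3330 kJ, eta = 25.6888%


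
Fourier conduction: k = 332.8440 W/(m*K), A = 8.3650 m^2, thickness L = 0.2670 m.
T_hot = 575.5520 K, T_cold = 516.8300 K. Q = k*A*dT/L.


dT = 58.7220 K
Q = 332.8440 * 8.3650 * 58.7220 / 0.2670 = 612345.1116 W

612345.1116 W


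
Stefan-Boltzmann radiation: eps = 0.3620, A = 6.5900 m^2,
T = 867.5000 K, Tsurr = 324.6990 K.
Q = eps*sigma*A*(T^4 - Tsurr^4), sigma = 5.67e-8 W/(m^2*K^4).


T^4 = 5.6634e+11
Tsurr^4 = 1.1115e+10
Q = 0.3620 * 5.67e-8 * 6.5900 * 5.5523e+11 = 75101.1316 W

75101.1316 W


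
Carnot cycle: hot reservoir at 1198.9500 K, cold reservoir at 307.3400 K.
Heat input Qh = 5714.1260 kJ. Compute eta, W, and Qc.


eta = 1 - 307.3400/1198.9500 = 0.7437
W = 0.7437 * 5714.1260 = 4249.3614 kJ
Qc = 5714.1260 - 4249.3614 = 1464.7646 kJ

eta = 74.3659%, W = 4249.3614 kJ, Qc = 1464.7646 kJ


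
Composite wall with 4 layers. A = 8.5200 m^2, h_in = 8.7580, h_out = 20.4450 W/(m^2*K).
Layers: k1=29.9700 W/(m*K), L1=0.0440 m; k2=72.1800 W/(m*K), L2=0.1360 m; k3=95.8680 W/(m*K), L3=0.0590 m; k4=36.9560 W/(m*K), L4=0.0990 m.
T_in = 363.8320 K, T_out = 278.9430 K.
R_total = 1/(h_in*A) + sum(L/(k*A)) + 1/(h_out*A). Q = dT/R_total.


R_conv_in = 1/(8.7580*8.5200) = 0.0134
R_1 = 0.0440/(29.9700*8.5200) = 0.0002
R_2 = 0.1360/(72.1800*8.5200) = 0.0002
R_3 = 0.0590/(95.8680*8.5200) = 7.2234e-05
R_4 = 0.0990/(36.9560*8.5200) = 0.0003
R_conv_out = 1/(20.4450*8.5200) = 0.0057
R_total = 0.0199 K/W
Q = 84.8890 / 0.0199 = 4260.9628 W

R_total = 0.0199 K/W, Q = 4260.9628 W


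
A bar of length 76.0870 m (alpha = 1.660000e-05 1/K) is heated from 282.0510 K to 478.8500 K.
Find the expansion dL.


dT = 196.7990 K
dL = 1.660000e-05 * 76.0870 * 196.7990 = 0.248566 m
L_final = 76.335566 m

dL = 0.248566 m


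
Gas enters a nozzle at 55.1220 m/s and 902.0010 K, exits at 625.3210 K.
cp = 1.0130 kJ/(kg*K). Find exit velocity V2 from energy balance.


dT = 276.6800 K
2*cp*1000*dT = 560553.6800
V1^2 = 3038.4349
V2 = sqrt(563592.1149) = 750.7277 m/s

750.7277 m/s


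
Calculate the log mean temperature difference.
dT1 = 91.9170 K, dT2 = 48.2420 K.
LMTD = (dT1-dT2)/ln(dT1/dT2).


dT1/dT2 = 1.9053
ln(dT1/dT2) = 0.6447
LMTD = 43.6750 / 0.6447 = 67.7493 K

67.7493 K


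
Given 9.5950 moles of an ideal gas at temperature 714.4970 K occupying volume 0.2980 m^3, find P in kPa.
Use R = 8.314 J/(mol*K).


P = nRT/V = 9.5950 * 8.314 * 714.4970 / 0.2980
= 56997.4477 / 0.2980 = 191266.6031 Pa = 191.2666 kPa

191.2666 kPa


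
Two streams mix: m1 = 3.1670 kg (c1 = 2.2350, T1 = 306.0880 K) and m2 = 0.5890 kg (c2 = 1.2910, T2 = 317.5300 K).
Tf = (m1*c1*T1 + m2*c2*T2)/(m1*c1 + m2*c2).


num = 2408.0154
den = 7.8386
Tf = 307.1979 K

307.1979 K


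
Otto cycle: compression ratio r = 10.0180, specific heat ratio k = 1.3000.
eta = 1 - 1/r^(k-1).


r^(k-1) = 1.9963
eta = 1 - 1/1.9963 = 0.4991 = 49.9083%

49.9083%


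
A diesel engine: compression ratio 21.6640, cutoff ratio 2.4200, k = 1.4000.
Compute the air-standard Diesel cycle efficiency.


r^(k-1) = 3.4221
rc^k = 3.4462
eta = 0.6404 = 64.0432%

64.0432%


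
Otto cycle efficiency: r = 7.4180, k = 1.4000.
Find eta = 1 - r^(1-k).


r^(k-1) = 2.2290
eta = 1 - 1/2.2290 = 0.5514 = 55.1373%

55.1373%


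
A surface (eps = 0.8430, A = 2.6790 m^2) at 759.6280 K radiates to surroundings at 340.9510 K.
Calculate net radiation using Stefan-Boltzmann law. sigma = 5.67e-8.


T^4 = 3.3297e+11
Tsurr^4 = 1.3514e+10
Q = 0.8430 * 5.67e-8 * 2.6790 * 3.1946e+11 = 40906.6368 W

40906.6368 W


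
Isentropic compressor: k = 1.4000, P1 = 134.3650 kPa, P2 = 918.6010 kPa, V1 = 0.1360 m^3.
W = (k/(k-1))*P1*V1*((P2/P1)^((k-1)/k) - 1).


(k-1)/k = 0.2857
(P2/P1)^exp = 1.7319
W = 3.5000 * 134.3650 * 0.1360 * (1.7319 - 1) = 46.8115 kJ

46.8115 kJ


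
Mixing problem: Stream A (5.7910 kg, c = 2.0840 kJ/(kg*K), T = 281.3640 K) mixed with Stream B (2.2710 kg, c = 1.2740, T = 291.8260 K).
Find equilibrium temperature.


num = 4239.9524
den = 14.9617
Tf = 283.3871 K

283.3871 K


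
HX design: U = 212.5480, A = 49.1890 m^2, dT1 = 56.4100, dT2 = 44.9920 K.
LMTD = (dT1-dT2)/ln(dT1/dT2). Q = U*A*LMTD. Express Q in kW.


LMTD = 50.4860 K
Q = 212.5480 * 49.1890 * 50.4860 = 527832.2188 W = 527.8322 kW

527.8322 kW


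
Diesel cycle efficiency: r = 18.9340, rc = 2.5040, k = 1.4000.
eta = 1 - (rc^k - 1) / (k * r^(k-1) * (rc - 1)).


r^(k-1) = 3.2426
rc^k = 3.6148
eta = 0.6170 = 61.7025%

61.7025%


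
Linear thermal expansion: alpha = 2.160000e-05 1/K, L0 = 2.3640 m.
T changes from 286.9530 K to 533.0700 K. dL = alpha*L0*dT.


dT = 246.1170 K
dL = 2.160000e-05 * 2.3640 * 246.1170 = 0.012567 m
L_final = 2.376567 m

dL = 0.012567 m


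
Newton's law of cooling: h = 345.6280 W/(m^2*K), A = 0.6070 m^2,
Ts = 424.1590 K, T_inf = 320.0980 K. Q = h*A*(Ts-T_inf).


dT = 104.0610 K
Q = 345.6280 * 0.6070 * 104.0610 = 21831.6020 W

21831.6020 W


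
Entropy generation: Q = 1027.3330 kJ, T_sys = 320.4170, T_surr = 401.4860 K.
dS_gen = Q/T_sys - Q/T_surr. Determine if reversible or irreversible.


dS_sys = 1027.3330/320.4170 = 3.2062 kJ/K
dS_surr = -1027.3330/401.4860 = -2.5588 kJ/K
dS_gen = 3.2062 - 2.5588 = 0.6474 kJ/K (irreversible)

dS_gen = 0.6474 kJ/K, irreversible


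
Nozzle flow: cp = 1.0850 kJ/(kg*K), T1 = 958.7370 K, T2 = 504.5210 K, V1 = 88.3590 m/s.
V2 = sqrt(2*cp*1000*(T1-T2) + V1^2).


dT = 454.2160 K
2*cp*1000*dT = 985648.7200
V1^2 = 7807.3129
V2 = sqrt(993456.0329) = 996.7226 m/s

996.7226 m/s


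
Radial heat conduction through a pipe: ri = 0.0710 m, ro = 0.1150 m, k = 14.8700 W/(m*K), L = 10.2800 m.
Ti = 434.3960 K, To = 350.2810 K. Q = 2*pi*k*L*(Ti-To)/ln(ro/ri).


dT = 84.1150 K
ln(ro/ri) = 0.4823
Q = 2*pi*14.8700*10.2800*84.1150 / 0.4823 = 167526.3541 W

167526.3541 W


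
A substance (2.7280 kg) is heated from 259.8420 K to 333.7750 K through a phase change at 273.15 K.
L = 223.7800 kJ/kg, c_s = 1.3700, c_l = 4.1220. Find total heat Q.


Q1 (sensible, solid) = 2.7280 * 1.3700 * 13.3080 = 49.7368 kJ
Q2 (latent) = 2.7280 * 223.7800 = 610.4718 kJ
Q3 (sensible, liquid) = 2.7280 * 4.1220 * 60.6250 = 681.7170 kJ
Q_total = 1341.9256 kJ

1341.9256 kJ


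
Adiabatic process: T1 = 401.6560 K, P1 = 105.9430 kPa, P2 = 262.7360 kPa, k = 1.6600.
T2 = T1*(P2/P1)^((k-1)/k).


(k-1)/k = 0.3976
(P2/P1)^exp = 1.4349
T2 = 401.6560 * 1.4349 = 576.3452 K

576.3452 K


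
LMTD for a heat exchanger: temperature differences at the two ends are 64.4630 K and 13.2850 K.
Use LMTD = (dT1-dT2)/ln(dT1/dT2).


dT1/dT2 = 4.8523
ln(dT1/dT2) = 1.5795
LMTD = 51.1780 / 1.5795 = 32.4023 K

32.4023 K


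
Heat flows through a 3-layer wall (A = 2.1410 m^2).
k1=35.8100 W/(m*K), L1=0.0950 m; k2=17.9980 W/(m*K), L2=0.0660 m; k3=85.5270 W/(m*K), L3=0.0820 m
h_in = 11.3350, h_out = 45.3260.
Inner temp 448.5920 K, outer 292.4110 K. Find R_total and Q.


R_conv_in = 1/(11.3350*2.1410) = 0.0412
R_1 = 0.0950/(35.8100*2.1410) = 0.0012
R_2 = 0.0660/(17.9980*2.1410) = 0.0017
R_3 = 0.0820/(85.5270*2.1410) = 0.0004
R_conv_out = 1/(45.3260*2.1410) = 0.0103
R_total = 0.0549 K/W
Q = 156.1810 / 0.0549 = 2844.2816 W

R_total = 0.0549 K/W, Q = 2844.2816 W


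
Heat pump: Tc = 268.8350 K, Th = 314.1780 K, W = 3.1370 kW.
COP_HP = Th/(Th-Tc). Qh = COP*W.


COP = 314.1780 / 45.3430 = 6.9289
Qh = 6.9289 * 3.1370 = 21.7360 kW

COP = 6.9289, Qh = 21.7360 kW


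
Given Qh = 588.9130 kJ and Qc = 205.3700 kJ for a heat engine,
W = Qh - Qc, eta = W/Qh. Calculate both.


W = 588.9130 - 205.3700 = 383.5430 kJ
eta = 383.5430 / 588.9130 = 0.6513 = 65.1273%

W = 383.5430 kJ, eta = 65.1273%


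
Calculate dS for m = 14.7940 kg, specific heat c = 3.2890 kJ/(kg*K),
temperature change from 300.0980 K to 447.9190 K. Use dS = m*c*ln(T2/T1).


T2/T1 = 1.4926
ln(T2/T1) = 0.4005
dS = 14.7940 * 3.2890 * 0.4005 = 19.4875 kJ/K

19.4875 kJ/K


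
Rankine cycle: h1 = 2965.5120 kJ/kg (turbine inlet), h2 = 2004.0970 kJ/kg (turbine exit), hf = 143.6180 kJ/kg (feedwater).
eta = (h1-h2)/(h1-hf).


W = 961.4150 kJ/kg
Q_in = 2821.8940 kJ/kg
eta = 0.3407 = 34.0698%

eta = 34.0698%


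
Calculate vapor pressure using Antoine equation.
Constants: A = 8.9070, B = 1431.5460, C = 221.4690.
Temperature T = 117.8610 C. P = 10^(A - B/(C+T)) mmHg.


C+T = 339.3300
B/(C+T) = 4.2187
log10(P) = 8.9070 - 4.2187 = 4.6883
P = 10^4.6883 = 48781.7283 mmHg

48781.7283 mmHg


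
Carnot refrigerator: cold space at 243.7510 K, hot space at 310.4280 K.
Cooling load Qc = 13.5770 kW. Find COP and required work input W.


COP = 243.7510 / 66.6770 = 3.6557
W = 13.5770 / 3.6557 = 3.7139 kW

COP = 3.6557, W = 3.7139 kW


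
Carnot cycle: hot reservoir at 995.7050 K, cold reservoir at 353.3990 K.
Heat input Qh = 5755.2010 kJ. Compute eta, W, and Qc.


eta = 1 - 353.3990/995.7050 = 0.6451
W = 0.6451 * 5755.2010 = 3712.5455 kJ
Qc = 5755.2010 - 3712.5455 = 2042.6555 kJ

eta = 64.5077%, W = 3712.5455 kJ, Qc = 2042.6555 kJ


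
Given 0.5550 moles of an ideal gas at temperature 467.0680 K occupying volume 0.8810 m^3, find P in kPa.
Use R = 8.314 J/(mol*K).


P = nRT/V = 0.5550 * 8.314 * 467.0680 / 0.8810
= 2155.1779 / 0.8810 = 2446.2859 Pa = 2.4463 kPa

2.4463 kPa


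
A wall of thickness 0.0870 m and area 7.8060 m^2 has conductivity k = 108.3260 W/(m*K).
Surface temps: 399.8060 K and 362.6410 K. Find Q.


dT = 37.1650 K
Q = 108.3260 * 7.8060 * 37.1650 / 0.0870 = 361223.6181 W

361223.6181 W


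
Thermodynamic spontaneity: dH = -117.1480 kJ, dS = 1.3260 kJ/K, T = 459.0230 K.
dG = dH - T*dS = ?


T*dS = 459.0230 * 1.3260 = 608.6645 kJ
dG = -117.1480 - 608.6645 = -725.8125 kJ (spontaneous)

dG = -725.8125 kJ, spontaneous


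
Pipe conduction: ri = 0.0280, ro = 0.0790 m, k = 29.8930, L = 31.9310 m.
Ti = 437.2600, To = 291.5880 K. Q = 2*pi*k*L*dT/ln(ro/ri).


dT = 145.6720 K
ln(ro/ri) = 1.0372
Q = 2*pi*29.8930*31.9310*145.6720 / 1.0372 = 842281.6074 W

842281.6074 W


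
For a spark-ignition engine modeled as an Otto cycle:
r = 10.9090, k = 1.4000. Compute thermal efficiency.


r^(k-1) = 2.6008
eta = 1 - 1/2.6008 = 0.6155 = 61.5509%

61.5509%


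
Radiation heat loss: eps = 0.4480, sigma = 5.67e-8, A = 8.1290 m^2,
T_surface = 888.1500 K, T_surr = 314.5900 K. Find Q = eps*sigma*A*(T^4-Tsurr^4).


T^4 = 6.2222e+11
Tsurr^4 = 9.7944e+09
Q = 0.4480 * 5.67e-8 * 8.1290 * 6.1243e+11 = 126459.9014 W

126459.9014 W


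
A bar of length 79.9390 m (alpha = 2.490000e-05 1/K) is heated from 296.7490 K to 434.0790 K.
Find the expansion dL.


dT = 137.3300 K
dL = 2.490000e-05 * 79.9390 * 137.3300 = 0.273353 m
L_final = 80.212353 m

dL = 0.273353 m


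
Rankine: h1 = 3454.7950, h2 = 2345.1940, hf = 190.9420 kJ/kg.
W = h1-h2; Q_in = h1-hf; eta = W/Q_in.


W = 1109.6010 kJ/kg
Q_in = 3263.8530 kJ/kg
eta = 0.3400 = 33.9967%

eta = 33.9967%


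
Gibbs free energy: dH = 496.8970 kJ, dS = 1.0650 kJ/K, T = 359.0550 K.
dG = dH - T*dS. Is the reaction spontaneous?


T*dS = 359.0550 * 1.0650 = 382.3936 kJ
dG = 496.8970 - 382.3936 = 114.5034 kJ (non-spontaneous)

dG = 114.5034 kJ, non-spontaneous


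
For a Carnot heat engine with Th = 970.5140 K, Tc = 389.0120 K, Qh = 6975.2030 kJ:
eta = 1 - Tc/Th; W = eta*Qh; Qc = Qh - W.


eta = 1 - 389.0120/970.5140 = 0.5992
W = 0.5992 * 6975.2030 = 4179.3261 kJ
Qc = 6975.2030 - 4179.3261 = 2795.8769 kJ

eta = 59.9169%, W = 4179.3261 kJ, Qc = 2795.8769 kJ


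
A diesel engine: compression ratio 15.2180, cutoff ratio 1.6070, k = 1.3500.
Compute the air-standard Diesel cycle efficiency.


r^(k-1) = 2.5931
rc^k = 1.8972
eta = 0.5778 = 57.7760%

57.7760%


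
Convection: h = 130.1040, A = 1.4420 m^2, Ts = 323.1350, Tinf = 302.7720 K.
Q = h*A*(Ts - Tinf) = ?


dT = 20.3630 K
Q = 130.1040 * 1.4420 * 20.3630 = 3820.3018 W

3820.3018 W


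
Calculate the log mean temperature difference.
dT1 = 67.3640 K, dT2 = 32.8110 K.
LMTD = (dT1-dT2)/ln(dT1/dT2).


dT1/dT2 = 2.0531
ln(dT1/dT2) = 0.7193
LMTD = 34.5530 / 0.7193 = 48.0338 K

48.0338 K


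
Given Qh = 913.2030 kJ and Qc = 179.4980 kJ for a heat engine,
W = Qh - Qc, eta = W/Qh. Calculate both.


W = 913.2030 - 179.4980 = 733.7050 kJ
eta = 733.7050 / 913.2030 = 0.8034 = 80.3441%

W = 733.7050 kJ, eta = 80.3441%


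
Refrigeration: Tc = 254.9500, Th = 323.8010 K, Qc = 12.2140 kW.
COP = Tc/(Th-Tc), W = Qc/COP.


COP = 254.9500 / 68.8510 = 3.7029
W = 12.2140 / 3.7029 = 3.2985 kW

COP = 3.7029, W = 3.2985 kW


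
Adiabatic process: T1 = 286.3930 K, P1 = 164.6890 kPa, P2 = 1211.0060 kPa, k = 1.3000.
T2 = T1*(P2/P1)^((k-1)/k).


(k-1)/k = 0.2308
(P2/P1)^exp = 1.5847
T2 = 286.3930 * 1.5847 = 453.8577 K

453.8577 K


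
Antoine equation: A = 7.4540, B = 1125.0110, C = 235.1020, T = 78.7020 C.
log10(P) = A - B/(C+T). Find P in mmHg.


C+T = 313.8040
B/(C+T) = 3.5851
log10(P) = 7.4540 - 3.5851 = 3.8689
P = 10^3.8689 = 7394.7688 mmHg

7394.7688 mmHg


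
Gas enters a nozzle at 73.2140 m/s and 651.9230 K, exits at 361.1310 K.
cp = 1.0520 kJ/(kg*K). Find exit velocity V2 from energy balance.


dT = 290.7920 K
2*cp*1000*dT = 611826.3680
V1^2 = 5360.2898
V2 = sqrt(617186.6578) = 785.6123 m/s

785.6123 m/s


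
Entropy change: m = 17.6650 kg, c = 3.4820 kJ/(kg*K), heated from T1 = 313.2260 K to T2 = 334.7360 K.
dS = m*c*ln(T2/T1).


T2/T1 = 1.0687
ln(T2/T1) = 0.0664
dS = 17.6650 * 3.4820 * 0.0664 = 4.0853 kJ/K

4.0853 kJ/K


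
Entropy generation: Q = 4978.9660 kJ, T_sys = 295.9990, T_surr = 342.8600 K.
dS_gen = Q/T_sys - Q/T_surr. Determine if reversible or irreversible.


dS_sys = 4978.9660/295.9990 = 16.8209 kJ/K
dS_surr = -4978.9660/342.8600 = -14.5219 kJ/K
dS_gen = 16.8209 - 14.5219 = 2.2990 kJ/K (irreversible)

dS_gen = 2.2990 kJ/K, irreversible


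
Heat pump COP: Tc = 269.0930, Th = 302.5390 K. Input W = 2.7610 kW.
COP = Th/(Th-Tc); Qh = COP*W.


COP = 302.5390 / 33.4460 = 9.0456
Qh = 9.0456 * 2.7610 = 24.9749 kW

COP = 9.0456, Qh = 24.9749 kW


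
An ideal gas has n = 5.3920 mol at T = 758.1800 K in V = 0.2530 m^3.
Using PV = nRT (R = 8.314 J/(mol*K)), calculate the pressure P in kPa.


P = nRT/V = 5.3920 * 8.314 * 758.1800 / 0.2530
= 33988.5179 / 0.2530 = 134341.9681 Pa = 134.3420 kPa

134.3420 kPa


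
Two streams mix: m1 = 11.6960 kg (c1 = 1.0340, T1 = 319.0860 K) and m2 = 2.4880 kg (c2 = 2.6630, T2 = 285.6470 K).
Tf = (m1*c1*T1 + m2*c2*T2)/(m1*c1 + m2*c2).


num = 5751.4856
den = 18.7192
Tf = 307.2505 K

307.2505 K


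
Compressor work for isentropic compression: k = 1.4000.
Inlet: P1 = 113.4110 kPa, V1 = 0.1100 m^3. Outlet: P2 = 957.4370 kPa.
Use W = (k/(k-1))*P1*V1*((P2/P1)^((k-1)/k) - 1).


(k-1)/k = 0.2857
(P2/P1)^exp = 1.8395
W = 3.5000 * 113.4110 * 0.1100 * (1.8395 - 1) = 36.6556 kJ

36.6556 kJ


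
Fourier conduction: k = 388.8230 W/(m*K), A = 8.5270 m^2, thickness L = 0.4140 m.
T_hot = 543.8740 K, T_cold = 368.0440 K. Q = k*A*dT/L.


dT = 175.8300 K
Q = 388.8230 * 8.5270 * 175.8300 / 0.4140 = 1408123.8188 W

1408123.8188 W


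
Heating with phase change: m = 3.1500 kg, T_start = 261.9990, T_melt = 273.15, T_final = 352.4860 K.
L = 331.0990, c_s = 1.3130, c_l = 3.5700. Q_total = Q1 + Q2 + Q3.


Q1 (sensible, solid) = 3.1500 * 1.3130 * 11.1510 = 46.1200 kJ
Q2 (latent) = 3.1500 * 331.0990 = 1042.9618 kJ
Q3 (sensible, liquid) = 3.1500 * 3.5700 * 79.3360 = 892.1730 kJ
Q_total = 1981.2548 kJ

1981.2548 kJ


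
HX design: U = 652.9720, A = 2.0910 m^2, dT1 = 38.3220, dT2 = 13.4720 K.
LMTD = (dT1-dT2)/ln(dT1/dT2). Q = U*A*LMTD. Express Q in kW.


LMTD = 23.7706 K
Q = 652.9720 * 2.0910 * 23.7706 = 32455.4810 W = 32.4555 kW

32.4555 kW


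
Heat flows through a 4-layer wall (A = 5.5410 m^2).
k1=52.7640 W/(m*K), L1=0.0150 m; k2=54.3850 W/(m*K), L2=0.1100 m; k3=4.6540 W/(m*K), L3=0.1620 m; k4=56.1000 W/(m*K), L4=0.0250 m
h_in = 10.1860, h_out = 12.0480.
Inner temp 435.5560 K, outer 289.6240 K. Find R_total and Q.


R_conv_in = 1/(10.1860*5.5410) = 0.0177
R_1 = 0.0150/(52.7640*5.5410) = 5.1306e-05
R_2 = 0.1100/(54.3850*5.5410) = 0.0004
R_3 = 0.1620/(4.6540*5.5410) = 0.0063
R_4 = 0.0250/(56.1000*5.5410) = 8.0425e-05
R_conv_out = 1/(12.0480*5.5410) = 0.0150
R_total = 0.0395 K/W
Q = 145.9320 / 0.0395 = 3696.7258 W

R_total = 0.0395 K/W, Q = 3696.7258 W


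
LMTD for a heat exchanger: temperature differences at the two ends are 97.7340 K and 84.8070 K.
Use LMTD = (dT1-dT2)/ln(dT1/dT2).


dT1/dT2 = 1.1524
ln(dT1/dT2) = 0.1419
LMTD = 12.9270 / 0.1419 = 91.1177 K

91.1177 K


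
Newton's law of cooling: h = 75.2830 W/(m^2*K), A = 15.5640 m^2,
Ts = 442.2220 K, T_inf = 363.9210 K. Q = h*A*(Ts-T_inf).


dT = 78.3010 K
Q = 75.2830 * 15.5640 * 78.3010 = 91745.6428 W

91745.6428 W


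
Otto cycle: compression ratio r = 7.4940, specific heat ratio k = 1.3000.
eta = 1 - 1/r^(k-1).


r^(k-1) = 1.8298
eta = 1 - 1/1.8298 = 0.4535 = 45.3505%

45.3505%


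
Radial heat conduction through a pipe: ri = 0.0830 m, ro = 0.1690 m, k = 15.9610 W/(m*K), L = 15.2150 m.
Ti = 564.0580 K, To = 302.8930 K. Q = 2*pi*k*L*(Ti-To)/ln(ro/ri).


dT = 261.1650 K
ln(ro/ri) = 0.7111
Q = 2*pi*15.9610*15.2150*261.1650 / 0.7111 = 560430.5545 W

560430.5545 W


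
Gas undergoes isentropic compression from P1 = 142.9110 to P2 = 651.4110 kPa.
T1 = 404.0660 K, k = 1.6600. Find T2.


(k-1)/k = 0.3976
(P2/P1)^exp = 1.8278
T2 = 404.0660 * 1.8278 = 738.5512 K

738.5512 K


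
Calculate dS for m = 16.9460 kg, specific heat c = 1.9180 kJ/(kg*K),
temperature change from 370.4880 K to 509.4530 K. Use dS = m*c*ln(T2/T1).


T2/T1 = 1.3751
ln(T2/T1) = 0.3185
dS = 16.9460 * 1.9180 * 0.3185 = 10.3526 kJ/K

10.3526 kJ/K


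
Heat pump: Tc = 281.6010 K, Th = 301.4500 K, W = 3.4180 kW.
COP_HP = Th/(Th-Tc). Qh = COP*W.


COP = 301.4500 / 19.8490 = 15.1872
Qh = 15.1872 * 3.4180 = 51.9097 kW

COP = 15.1872, Qh = 51.9097 kW


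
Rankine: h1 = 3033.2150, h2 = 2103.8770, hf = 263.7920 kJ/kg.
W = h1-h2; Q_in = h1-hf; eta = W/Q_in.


W = 929.3380 kJ/kg
Q_in = 2769.4230 kJ/kg
eta = 0.3356 = 33.5571%

eta = 33.5571%


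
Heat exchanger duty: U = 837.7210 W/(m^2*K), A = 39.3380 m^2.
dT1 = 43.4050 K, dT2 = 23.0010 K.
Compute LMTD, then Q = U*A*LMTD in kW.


LMTD = 32.1304 K
Q = 837.7210 * 39.3380 * 32.1304 = 1058834.2930 W = 1058.8343 kW

1058.8343 kW


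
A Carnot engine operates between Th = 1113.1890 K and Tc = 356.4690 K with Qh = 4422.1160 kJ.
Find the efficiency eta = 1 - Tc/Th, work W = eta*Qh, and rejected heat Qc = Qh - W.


eta = 1 - 356.4690/1113.1890 = 0.6798
W = 0.6798 * 4422.1160 = 3006.0516 kJ
Qc = 4422.1160 - 3006.0516 = 1416.0644 kJ

eta = 67.9777%, W = 3006.0516 kJ, Qc = 1416.0644 kJ


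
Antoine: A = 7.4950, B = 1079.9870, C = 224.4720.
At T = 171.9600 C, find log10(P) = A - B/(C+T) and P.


C+T = 396.4320
B/(C+T) = 2.7243
log10(P) = 7.4950 - 2.7243 = 4.7707
P = 10^4.7707 = 58983.7024 mmHg

58983.7024 mmHg


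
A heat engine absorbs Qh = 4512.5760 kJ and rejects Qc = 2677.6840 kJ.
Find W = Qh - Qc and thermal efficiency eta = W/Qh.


W = 4512.5760 - 2677.6840 = 1834.8920 kJ
eta = 1834.8920 / 4512.5760 = 0.4066 = 40.6617%

W = 1834.8920 kJ, eta = 40.6617%


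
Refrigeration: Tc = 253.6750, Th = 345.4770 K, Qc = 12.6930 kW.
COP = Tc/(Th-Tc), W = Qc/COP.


COP = 253.6750 / 91.8020 = 2.7633
W = 12.6930 / 2.7633 = 4.5934 kW

COP = 2.7633, W = 4.5934 kW


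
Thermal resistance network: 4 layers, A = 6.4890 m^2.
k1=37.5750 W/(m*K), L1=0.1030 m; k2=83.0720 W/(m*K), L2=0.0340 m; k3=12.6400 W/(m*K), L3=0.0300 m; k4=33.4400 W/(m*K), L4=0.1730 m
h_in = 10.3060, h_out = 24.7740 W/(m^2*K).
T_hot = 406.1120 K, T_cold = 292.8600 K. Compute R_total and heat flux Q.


R_conv_in = 1/(10.3060*6.4890) = 0.0150
R_1 = 0.1030/(37.5750*6.4890) = 0.0004
R_2 = 0.0340/(83.0720*6.4890) = 6.3073e-05
R_3 = 0.0300/(12.6400*6.4890) = 0.0004
R_4 = 0.1730/(33.4400*6.4890) = 0.0008
R_conv_out = 1/(24.7740*6.4890) = 0.0062
R_total = 0.0228 K/W
Q = 113.2520 / 0.0228 = 4962.3669 W

R_total = 0.0228 K/W, Q = 4962.3669 W


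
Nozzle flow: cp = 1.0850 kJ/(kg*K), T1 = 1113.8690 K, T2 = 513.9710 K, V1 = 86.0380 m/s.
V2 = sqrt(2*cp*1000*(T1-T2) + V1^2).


dT = 599.8980 K
2*cp*1000*dT = 1301778.6600
V1^2 = 7402.5374
V2 = sqrt(1309181.1974) = 1144.1946 m/s

1144.1946 m/s


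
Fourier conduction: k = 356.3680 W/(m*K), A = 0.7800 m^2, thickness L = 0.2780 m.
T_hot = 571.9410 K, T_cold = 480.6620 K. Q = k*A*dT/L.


dT = 91.2790 K
Q = 356.3680 * 0.7800 * 91.2790 / 0.2780 = 91268.1779 W

91268.1779 W


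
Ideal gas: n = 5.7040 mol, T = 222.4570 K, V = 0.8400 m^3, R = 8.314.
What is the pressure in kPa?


P = nRT/V = 5.7040 * 8.314 * 222.4570 / 0.8400
= 10549.5908 / 0.8400 = 12559.0366 Pa = 12.5590 kPa

12.5590 kPa


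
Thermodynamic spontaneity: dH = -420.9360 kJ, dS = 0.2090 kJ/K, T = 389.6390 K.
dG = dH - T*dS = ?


T*dS = 389.6390 * 0.2090 = 81.4346 kJ
dG = -420.9360 - 81.4346 = -502.3706 kJ (spontaneous)

dG = -502.3706 kJ, spontaneous


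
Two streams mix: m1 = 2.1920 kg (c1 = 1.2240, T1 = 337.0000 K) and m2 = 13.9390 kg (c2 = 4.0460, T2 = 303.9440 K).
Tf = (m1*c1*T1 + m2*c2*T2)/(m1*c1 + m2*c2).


num = 18045.7624
den = 59.0802
Tf = 305.4452 K

305.4452 K


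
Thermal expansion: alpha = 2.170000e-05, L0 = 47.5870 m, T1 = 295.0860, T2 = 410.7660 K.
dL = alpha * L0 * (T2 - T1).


dT = 115.6800 K
dL = 2.170000e-05 * 47.5870 * 115.6800 = 0.119456 m
L_final = 47.706456 m

dL = 0.119456 m


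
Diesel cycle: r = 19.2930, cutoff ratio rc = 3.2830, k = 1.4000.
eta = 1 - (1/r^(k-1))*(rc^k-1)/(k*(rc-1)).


r^(k-1) = 3.2671
rc^k = 5.2818
eta = 0.5900 = 58.9957%

58.9957%


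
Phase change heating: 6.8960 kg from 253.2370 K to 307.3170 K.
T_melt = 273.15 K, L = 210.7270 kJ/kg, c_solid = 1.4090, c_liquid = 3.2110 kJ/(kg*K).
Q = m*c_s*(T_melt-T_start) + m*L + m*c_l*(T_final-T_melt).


Q1 (sensible, solid) = 6.8960 * 1.4090 * 19.9130 = 193.4839 kJ
Q2 (latent) = 6.8960 * 210.7270 = 1453.1734 kJ
Q3 (sensible, liquid) = 6.8960 * 3.2110 * 34.1670 = 756.5618 kJ
Q_total = 2403.2191 kJ

2403.2191 kJ


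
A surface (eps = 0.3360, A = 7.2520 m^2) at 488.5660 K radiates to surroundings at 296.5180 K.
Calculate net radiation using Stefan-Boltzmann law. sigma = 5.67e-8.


T^4 = 5.6976e+10
Tsurr^4 = 7.7304e+09
Q = 0.3360 * 5.67e-8 * 7.2520 * 4.9246e+10 = 6803.7504 W

6803.7504 W


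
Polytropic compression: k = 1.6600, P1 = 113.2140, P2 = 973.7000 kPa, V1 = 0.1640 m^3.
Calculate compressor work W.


(k-1)/k = 0.3976
(P2/P1)^exp = 2.3527
W = 2.5152 * 113.2140 * 0.1640 * (2.3527 - 1) = 63.1677 kJ

63.1677 kJ


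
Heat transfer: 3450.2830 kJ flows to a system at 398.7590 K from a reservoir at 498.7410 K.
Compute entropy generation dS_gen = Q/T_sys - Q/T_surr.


dS_sys = 3450.2830/398.7590 = 8.6526 kJ/K
dS_surr = -3450.2830/498.7410 = -6.9180 kJ/K
dS_gen = 8.6526 - 6.9180 = 1.7346 kJ/K (irreversible)

dS_gen = 1.7346 kJ/K, irreversible


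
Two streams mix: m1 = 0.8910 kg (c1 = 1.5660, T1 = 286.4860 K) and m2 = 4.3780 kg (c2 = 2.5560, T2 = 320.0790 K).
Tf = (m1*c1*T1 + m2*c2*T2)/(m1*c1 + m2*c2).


num = 3981.4734
den = 12.5855
Tf = 316.3547 K

316.3547 K


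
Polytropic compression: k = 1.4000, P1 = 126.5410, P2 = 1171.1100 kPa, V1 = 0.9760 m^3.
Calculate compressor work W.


(k-1)/k = 0.2857
(P2/P1)^exp = 1.8884
W = 3.5000 * 126.5410 * 0.9760 * (1.8884 - 1) = 384.0435 kJ

384.0435 kJ


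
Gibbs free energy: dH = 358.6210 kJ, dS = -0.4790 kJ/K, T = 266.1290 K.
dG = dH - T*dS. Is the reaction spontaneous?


T*dS = 266.1290 * -0.4790 = -127.4758 kJ
dG = 358.6210 + 127.4758 = 486.0968 kJ (non-spontaneous)

dG = 486.0968 kJ, non-spontaneous


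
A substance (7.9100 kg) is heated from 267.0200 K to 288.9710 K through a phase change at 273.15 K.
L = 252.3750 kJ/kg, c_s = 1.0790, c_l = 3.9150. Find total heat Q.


Q1 (sensible, solid) = 7.9100 * 1.0790 * 6.1300 = 52.3189 kJ
Q2 (latent) = 7.9100 * 252.3750 = 1996.2863 kJ
Q3 (sensible, liquid) = 7.9100 * 3.9150 * 15.8210 = 489.9392 kJ
Q_total = 2538.5443 kJ

2538.5443 kJ


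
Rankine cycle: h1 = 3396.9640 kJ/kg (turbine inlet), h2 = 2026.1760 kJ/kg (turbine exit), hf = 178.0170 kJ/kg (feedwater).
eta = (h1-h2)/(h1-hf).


W = 1370.7880 kJ/kg
Q_in = 3218.9470 kJ/kg
eta = 0.4258 = 42.5850%

eta = 42.5850%
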